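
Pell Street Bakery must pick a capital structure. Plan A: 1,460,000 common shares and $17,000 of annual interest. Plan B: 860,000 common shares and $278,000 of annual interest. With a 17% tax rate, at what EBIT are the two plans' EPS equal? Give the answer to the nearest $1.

$652,100

At indifference, (EBIT − 17,000)(1 − t)/1,460,000 = (EBIT − 278,000)(1 − t)/860,000.
Cancelling (1 − t) and cross-multiplying: 860,000·(EBIT − 17,000) = 1,460,000·(EBIT − 278,000).
EBIT × (1,460,000 − 860,000) = 278,000 × 1,460,000 − 17,000 × 860,000 = 391,260,000,000, so EBIT = 391,260,000,000 ÷ 600,000 = 652,100.00.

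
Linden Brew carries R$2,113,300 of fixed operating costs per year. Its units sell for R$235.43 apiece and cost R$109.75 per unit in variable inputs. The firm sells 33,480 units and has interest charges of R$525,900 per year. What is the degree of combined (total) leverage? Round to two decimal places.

2.68

Contribution at this volume is 33,480 × R$125.68 = R$4,207,766.40.
Operating income = contribution − fixed costs = R$4,207,766.40 − R$2,113,300 = R$2,094,466.40. Interest = R$525,900.00, so EBIT − I = R$1,568,566.40.
DCL = contribution ÷ (EBIT − I) = R$4,207,766.40 ÷ R$1,568,566.40 = 2.6826.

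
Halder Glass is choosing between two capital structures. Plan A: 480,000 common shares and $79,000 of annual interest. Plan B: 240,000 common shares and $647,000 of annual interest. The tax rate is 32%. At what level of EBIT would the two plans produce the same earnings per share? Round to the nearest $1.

$1,215,000

At indifference, (EBIT − 79,000)(1 − t)/480,000 = (EBIT − 647,000)(1 − t)/240,000.
Cancelling (1 − t) and cross-multiplying: 240,000·(EBIT − 79,000) = 480,000·(EBIT − 647,000).
Solving, EBIT = (647,000·480,000 − 79,000·240,000) / (480,000 − 240,000) = 291,600,000,000 / 240,000 = 1,215,000.00.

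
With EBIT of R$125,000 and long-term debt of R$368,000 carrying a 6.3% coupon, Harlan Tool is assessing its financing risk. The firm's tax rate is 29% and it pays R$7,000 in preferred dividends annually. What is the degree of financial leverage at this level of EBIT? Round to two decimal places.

1.36

Interest = R$23,184.00.
Pre-tax preferred-dividend burden = R$7,000 ÷ (1 − 0.29) = R$9,859.15.
DFL = EBIT ÷ [EBIT − I − D_p/(1−t)] = R$125,000 ÷ [R$125,000 − R$23,184.00 − R$9,859.15] = R$125,000 ÷ R$91,956.85 = 1.3593.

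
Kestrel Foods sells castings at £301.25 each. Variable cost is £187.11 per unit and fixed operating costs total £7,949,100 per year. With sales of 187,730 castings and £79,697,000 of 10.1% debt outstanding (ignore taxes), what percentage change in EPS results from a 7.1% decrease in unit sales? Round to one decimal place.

At 187,730 units, contribution = 187,730 × £114.14 = £21,427,502.20.
EBIT = £21,427,502.20 − £7,949,100 = £13,478,402.20.
Interest = £8,049,397.00, so EBIT − I = £5,429,005.20.
Degree of combined leverage = contribution ÷ (EBIT − I) = £21,427,502.20 ÷ £5,429,005.20 = 3.9469.
EPS therefore changes by 3.9469 × (-7.1%) = -28.0%.

-28.0%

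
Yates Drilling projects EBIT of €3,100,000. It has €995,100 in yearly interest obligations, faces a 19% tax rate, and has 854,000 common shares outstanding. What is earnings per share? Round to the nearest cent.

Pre-tax income = €3,100,000 − €995,100.00 = €2,104,900.00.
After tax at 19%: net income = €2,104,900.00 × 0.81 = €1,704,969.00.
EPS = €1,704,969.00 ÷ 854,000 = €2.00.

€2.00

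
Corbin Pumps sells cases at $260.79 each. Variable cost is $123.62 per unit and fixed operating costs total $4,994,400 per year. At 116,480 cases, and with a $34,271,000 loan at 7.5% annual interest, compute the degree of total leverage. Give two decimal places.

1.90

Total contribution margin = 116,480 × $137.17 = $15,977,561.60.
Operating income = contribution − fixed costs = $15,977,561.60 − $4,994,400 = $10,983,161.60. Interest = $2,570,325.00, so EBIT − I = $8,412,836.60.
DCL = contribution ÷ (EBIT − I) = $15,977,561.60 ÷ $8,412,836.60 = 1.8992.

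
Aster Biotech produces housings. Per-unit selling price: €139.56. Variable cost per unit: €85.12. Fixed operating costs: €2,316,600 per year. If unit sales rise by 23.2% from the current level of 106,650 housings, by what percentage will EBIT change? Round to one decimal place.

Contribution at this volume is 106,650 × €54.44 = €5,806,026.00.
Subtracting fixed costs: EBIT = €5,806,026.00 − €2,316,600 = €3,489,426.00.
So DOL = total CM / EBIT = €5,806,026.00 / €3,489,426.00 = 1.6639.
Operating income changes by 1.6639 × +23.2% = +38.6%.

+38.6%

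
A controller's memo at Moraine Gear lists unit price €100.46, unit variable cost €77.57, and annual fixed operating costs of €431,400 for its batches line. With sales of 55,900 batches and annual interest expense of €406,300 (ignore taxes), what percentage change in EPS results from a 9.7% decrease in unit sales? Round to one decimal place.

Total contribution margin = 55,900 × €22.89 = €1,279,551.00.
EBIT = €1,279,551.00 − €431,400 = €848,151.00.
After interest of €406,300.00, pre-tax earnings = €441,851.00.
DCL = total CM / (EBIT − I) = €1,279,551.00 / €441,851.00 = 2.8959.
EPS therefore changes by 2.8959 × (-9.7%) = -28.1%.

-28.1%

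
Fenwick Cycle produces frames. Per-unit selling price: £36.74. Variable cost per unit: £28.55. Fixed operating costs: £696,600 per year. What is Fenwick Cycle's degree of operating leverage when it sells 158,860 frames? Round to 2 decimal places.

Total contribution margin = 158,860 × £8.19 = £1,301,063.40.
EBIT = £1,301,063.40 − £696,600 = £604,463.40.
DOL = contribution ÷ EBIT = £1,301,063.40 ÷ £604,463.40 = 2.1524.

2.15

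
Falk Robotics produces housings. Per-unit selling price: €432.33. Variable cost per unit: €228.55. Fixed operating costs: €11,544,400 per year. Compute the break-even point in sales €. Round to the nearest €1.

CM per unit = €432.33 − €228.55 = €203.78; CM ratio = €203.78 / €432.33 = 0.4714.
Break-even revenue = fixed costs × price ÷ CM = €11,544,400 × €432.33 ÷ €203.78 = €24,492,052.

€24,492,052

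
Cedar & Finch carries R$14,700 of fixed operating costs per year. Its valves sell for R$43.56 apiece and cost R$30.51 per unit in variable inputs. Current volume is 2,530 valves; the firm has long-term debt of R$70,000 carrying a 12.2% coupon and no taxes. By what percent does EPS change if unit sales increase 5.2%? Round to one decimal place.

Contribution at this volume is 2,530 × R$13.05 = R$33,016.50.
Subtracting fixed costs: EBIT = R$33,016.50 − R$14,700 = R$18,316.50.
After interest of R$8,540.00, pre-tax earnings = R$9,776.50.
Degree of combined leverage = contribution ÷ (EBIT − I) = R$33,016.50 ÷ R$9,776.50 = 3.3771.
EPS therefore changes by 3.3771 × (+5.2%) = +17.6%.

+17.6%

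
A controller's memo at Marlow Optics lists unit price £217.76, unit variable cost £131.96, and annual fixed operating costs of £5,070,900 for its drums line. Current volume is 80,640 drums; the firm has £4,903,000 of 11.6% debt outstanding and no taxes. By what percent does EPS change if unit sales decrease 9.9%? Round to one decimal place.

-53.5%

Contribution at this volume is 80,640 × £85.80 = £6,918,912.00.
Operating income = contribution − fixed costs = £6,918,912.00 − £5,070,900 = £1,848,012.00.
After interest of £568,748.00, pre-tax earnings = £1,279,264.00.
DCL = total CM / (EBIT − I) = £6,918,912.00 / £1,279,264.00 = 5.4085.
EPS therefore changes by 5.4085 × (-9.9%) = -53.5%.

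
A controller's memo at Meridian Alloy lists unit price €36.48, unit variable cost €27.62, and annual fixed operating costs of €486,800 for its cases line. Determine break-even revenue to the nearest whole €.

CM per unit = €36.48 − €27.62 = €8.86; CM ratio = €8.86 / €36.48 = 0.2429.
Break-even sales = FC ÷ CM ratio = €486,800 × €36.48 / €8.86 = €2,004,341.

€2,004,341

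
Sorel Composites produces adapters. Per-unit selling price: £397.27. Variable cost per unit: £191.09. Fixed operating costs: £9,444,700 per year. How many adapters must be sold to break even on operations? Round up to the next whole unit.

Each unit contributes £397.27 − £191.09 = £206.18.
Break-even Q = £9,444,700 / £206.18 = 45,808.03 → 45,809 adapters.

45,809 adapters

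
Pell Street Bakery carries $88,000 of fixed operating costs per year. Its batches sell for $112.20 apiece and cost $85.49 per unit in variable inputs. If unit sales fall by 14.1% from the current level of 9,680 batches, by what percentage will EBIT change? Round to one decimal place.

-21.4%

Total contribution margin = 9,680 × $26.71 = $258,552.80.
Operating income = contribution − fixed costs = $258,552.80 − $88,000 = $170,552.80.
Degree of operating leverage = $258,552.80 / $170,552.80 = 1.5160.
So EBIT moves 1.5160 × (-14.1%) = -21.4%.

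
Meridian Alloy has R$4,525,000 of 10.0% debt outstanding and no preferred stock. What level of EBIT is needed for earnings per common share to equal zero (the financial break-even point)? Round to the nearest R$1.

R$452,500

Annual interest = 10.0% × R$4,525,000 = R$452,500.00.
Without preferred stock the financial break-even is simply EBIT = interest = R$452,500.00.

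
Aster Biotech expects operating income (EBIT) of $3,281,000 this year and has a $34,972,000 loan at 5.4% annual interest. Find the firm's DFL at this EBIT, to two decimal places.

Annual interest charges come to $1,888,488.00.
DFL = EBIT ÷ (EBIT − I) = $3,281,000 ÷ ($3,281,000 − $1,888,488.00) = $3,281,000 ÷ $1,392,512.00 = 2.3562.

2.36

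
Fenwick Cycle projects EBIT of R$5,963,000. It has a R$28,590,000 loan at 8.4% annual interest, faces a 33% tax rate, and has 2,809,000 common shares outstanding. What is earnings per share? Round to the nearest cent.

R$0.85

Pre-tax income = R$5,963,000 − R$2,401,560.00 = R$3,561,440.00.
Net income = R$3,561,440.00 × (1 − 0.33) = R$2,386,164.80.
Per share: R$2,386,164.80 / 2,809,000 shares = R$0.85.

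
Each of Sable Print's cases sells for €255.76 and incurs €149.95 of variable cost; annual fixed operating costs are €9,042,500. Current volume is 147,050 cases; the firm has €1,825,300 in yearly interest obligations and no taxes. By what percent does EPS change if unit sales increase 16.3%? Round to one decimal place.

Total contribution margin = 147,050 × €105.81 = €15,559,360.50.
Subtracting fixed costs: EBIT = €15,559,360.50 − €9,042,500 = €6,516,860.50.
Interest = €1,825,300.00, so EBIT − I = €4,691,560.50.
Degree of combined leverage = contribution ÷ (EBIT − I) = €15,559,360.50 ÷ €4,691,560.50 = 3.3165.
%ΔEPS = DCL × %ΔSales = 3.3165 × +16.3% = +54.1%.

+54.1%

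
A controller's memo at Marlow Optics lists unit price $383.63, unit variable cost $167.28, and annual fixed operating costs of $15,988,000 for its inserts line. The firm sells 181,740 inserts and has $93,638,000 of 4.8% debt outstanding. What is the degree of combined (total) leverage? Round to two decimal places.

Contribution at this volume is 181,740 × $216.35 = $39,319,449.00.
EBIT = $39,319,449.00 − $15,988,000 = $23,331,449.00. Interest = $4,494,624.00, so EBIT − I = $18,836,825.00.
Degree of total leverage = total CM / (EBIT − interest) = $39,319,449.00 / $18,836,825.00 = 2.0874.

2.09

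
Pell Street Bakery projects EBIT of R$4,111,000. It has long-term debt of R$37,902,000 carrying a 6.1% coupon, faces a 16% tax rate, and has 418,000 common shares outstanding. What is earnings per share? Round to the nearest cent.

Pre-tax income = R$4,111,000 − R$2,312,022.00 = R$1,798,978.00.
After tax at 16%: net income = R$1,798,978.00 × 0.84 = R$1,511,141.52.
EPS = R$1,511,141.52 ÷ 418,000 = R$3.62.

R$3.62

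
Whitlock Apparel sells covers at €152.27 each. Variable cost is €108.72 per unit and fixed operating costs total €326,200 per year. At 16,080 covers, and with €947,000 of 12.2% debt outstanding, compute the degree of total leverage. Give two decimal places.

Contribution at this volume is 16,080 × €43.55 = €700,284.00.
Operating income = contribution − fixed costs = €700,284.00 − €326,200 = €374,084.00. Interest = €115,534.00, so EBIT − I = €258,550.00.
Degree of total leverage = total CM / (EBIT − interest) = €700,284.00 / €258,550.00 = 2.7085.

2.71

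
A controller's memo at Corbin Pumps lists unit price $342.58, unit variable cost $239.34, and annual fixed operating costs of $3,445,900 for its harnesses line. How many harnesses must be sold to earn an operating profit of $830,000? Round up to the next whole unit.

Unit CM = price − variable cost = $342.58 − $239.34 = $103.24.
Need Q such that Q × $103.24 − $3,445,900 = $830,000, i.e. Q = $4,275,900 / $103.24 = 41,417.09 → 41,418.

41,418 harnesses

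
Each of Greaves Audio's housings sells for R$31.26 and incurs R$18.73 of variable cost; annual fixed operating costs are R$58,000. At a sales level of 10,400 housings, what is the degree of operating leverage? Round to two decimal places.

1.80

At 10,400 units, contribution = 10,400 × R$12.53 = R$130,312.00.
Operating income = contribution − fixed costs = R$130,312.00 − R$58,000 = R$72,312.00.
Degree of operating leverage = R$130,312.00 / R$72,312.00 = 1.8021.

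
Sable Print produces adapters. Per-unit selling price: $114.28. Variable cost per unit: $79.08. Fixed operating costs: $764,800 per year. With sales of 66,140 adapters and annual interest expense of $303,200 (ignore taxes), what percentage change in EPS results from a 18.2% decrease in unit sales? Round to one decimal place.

-33.6%

At 66,140 units, contribution = 66,140 × $35.20 = $2,328,128.00.
Subtracting fixed costs: EBIT = $2,328,128.00 − $764,800 = $1,563,328.00.
Interest = $303,200.00, so EBIT − I = $1,260,128.00.
Degree of combined leverage = contribution ÷ (EBIT − I) = $2,328,128.00 ÷ $1,260,128.00 = 1.8475.
EPS therefore changes by 1.8475 × (-18.2%) = -33.6%.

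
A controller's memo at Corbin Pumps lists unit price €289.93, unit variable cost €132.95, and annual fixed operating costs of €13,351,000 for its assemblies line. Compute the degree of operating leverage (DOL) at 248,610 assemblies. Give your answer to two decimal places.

1.52

Total contribution margin = 248,610 × €156.98 = €39,026,797.80.
Operating income = contribution − fixed costs = €39,026,797.80 − €13,351,000 = €25,675,797.80.
So DOL = total CM / EBIT = €39,026,797.80 / €25,675,797.80 = 1.5200.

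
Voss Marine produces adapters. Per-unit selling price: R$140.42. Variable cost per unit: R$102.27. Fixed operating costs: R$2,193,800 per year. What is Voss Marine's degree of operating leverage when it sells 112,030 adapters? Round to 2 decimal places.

2.05

Total contribution margin = 112,030 × R$38.15 = R$4,273,944.50.
EBIT = R$4,273,944.50 − R$2,193,800 = R$2,080,144.50.
Degree of operating leverage = R$4,273,944.50 / R$2,080,144.50 = 2.0546.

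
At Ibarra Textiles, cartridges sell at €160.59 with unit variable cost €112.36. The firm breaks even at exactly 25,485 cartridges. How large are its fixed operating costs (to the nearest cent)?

€1,229,141.55

Each unit contributes €160.59 − €112.36 = €48.23.
Fixed costs = break-even units × CM = 25,485 × €48.23 = €1,229,141.55.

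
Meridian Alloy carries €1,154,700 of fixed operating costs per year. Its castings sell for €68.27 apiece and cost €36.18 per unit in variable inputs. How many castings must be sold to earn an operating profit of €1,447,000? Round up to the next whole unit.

81,076 castings

Contribution margin per unit = €68.27 − €36.18 = €32.09.
Units = (FC + target) / CM = (€1,154,700 + €1,447,000) / €32.09 = 81,075.10, so 81,076 castings.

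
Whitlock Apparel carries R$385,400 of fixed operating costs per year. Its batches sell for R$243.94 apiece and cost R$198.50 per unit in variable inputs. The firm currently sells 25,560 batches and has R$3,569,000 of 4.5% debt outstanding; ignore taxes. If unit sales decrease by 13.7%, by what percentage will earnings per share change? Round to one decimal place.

-25.9%

Contribution at this volume is 25,560 × R$45.44 = R$1,161,446.40.
EBIT = R$1,161,446.40 − R$385,400 = R$776,046.40.
Interest = R$160,605.00, so EBIT − I = R$615,441.40.
Degree of combined leverage = contribution ÷ (EBIT − I) = R$1,161,446.40 ÷ R$615,441.40 = 1.8872.
%ΔEPS = DCL × %ΔSales = 1.8872 × -13.7% = -25.9%.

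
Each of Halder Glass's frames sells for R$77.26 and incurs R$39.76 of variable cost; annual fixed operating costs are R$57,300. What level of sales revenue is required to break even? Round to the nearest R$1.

R$118,053

Contribution margin per unit = R$77.26 − R$39.76 = R$37.50, a CM ratio of R$37.50 ÷ R$77.26 = 0.4854.
Break-even revenue = fixed costs × price ÷ CM = R$57,300 × R$77.26 ÷ R$37.50 = R$118,053.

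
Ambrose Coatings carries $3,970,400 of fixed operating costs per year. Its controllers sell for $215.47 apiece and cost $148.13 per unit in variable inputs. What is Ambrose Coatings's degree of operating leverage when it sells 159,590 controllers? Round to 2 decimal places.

1.59

Total contribution margin = 159,590 × $67.34 = $10,746,790.60.
EBIT = $10,746,790.60 − $3,970,400 = $6,776,390.60.
Degree of operating leverage = $10,746,790.60 / $6,776,390.60 = 1.5859.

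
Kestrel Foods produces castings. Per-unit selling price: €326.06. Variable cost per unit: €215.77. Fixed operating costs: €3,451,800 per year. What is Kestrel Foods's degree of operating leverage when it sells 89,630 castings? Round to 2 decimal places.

Contribution at this volume is 89,630 × €110.29 = €9,885,292.70.
EBIT = €9,885,292.70 − €3,451,800 = €6,433,492.70.
So DOL = total CM / EBIT = €9,885,292.70 / €6,433,492.70 = 1.5365.

1.54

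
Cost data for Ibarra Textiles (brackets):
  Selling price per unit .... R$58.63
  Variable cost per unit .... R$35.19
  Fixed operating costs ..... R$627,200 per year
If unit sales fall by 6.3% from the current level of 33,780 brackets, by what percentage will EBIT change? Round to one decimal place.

Contribution at this volume is 33,780 × R$23.44 = R$791,803.20.
Subtracting fixed costs: EBIT = R$791,803.20 − R$627,200 = R$164,603.20.
DOL = contribution ÷ EBIT = R$791,803.20 ÷ R$164,603.20 = 4.8104.
%ΔEBIT = DOL × %ΔSales = 4.8104 × -6.3% = -30.3%.

-30.3%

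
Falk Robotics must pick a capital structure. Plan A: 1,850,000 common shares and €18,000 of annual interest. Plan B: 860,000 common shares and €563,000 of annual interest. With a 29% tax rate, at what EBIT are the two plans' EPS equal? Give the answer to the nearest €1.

Set EPS_A = EPS_B: (EBIT − €18,000)(1 − 0.29) ÷ 1,850,000 = (EBIT − €563,000)(1 − 0.29) ÷ 860,000.
The (1 − t) factor cancels: (EBIT − 18,000) × 860,000 = (EBIT − 563,000) × 1,850,000.
Solving, EBIT = (563,000·1,850,000 − 18,000·860,000) / (1,850,000 − 860,000) = 1,026,070,000,000 / 990,000 = 1,036,434.34.

€1,036,434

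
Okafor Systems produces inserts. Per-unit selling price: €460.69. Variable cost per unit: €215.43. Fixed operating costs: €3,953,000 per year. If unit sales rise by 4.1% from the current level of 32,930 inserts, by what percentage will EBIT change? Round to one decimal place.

Total contribution margin = 32,930 × €245.26 = €8,076,411.80.
Subtracting fixed costs: EBIT = €8,076,411.80 − €3,953,000 = €4,123,411.80.
DOL = contribution ÷ EBIT = €8,076,411.80 ÷ €4,123,411.80 = 1.9587.
Operating income changes by 1.9587 × +4.1% = +8.0%.

+8.0%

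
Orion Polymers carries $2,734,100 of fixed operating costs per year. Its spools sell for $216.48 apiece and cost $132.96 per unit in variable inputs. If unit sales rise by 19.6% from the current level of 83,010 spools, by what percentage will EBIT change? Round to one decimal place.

Total contribution margin = 83,010 × $83.52 = $6,932,995.20.
Subtracting fixed costs: EBIT = $6,932,995.20 − $2,734,100 = $4,198,895.20.
DOL = contribution ÷ EBIT = $6,932,995.20 ÷ $4,198,895.20 = 1.6511.
Operating income changes by 1.6511 × +19.6% = +32.4%.

+32.4%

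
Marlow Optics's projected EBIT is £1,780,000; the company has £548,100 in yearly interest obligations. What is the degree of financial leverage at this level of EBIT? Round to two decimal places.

Interest = £548,100.00.
Degree of financial leverage = EBIT / (EBIT − interest) = £1,780,000 / £1,231,900.00 = 1.4449.

1.44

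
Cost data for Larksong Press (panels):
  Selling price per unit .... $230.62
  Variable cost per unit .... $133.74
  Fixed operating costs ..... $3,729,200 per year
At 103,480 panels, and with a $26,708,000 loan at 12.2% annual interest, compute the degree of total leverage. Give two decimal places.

Contribution at this volume is 103,480 × $96.88 = $10,025,142.40.
Operating income = contribution − fixed costs = $10,025,142.40 − $3,729,200 = $6,295,942.40. Interest = $3,258,376.00, so EBIT − I = $3,037,566.40.
DCL = contribution ÷ (EBIT − I) = $10,025,142.40 ÷ $3,037,566.40 = 3.3004.

3.30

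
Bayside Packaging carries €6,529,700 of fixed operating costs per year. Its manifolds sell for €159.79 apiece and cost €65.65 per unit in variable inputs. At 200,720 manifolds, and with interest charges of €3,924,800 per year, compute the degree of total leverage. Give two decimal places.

Contribution at this volume is 200,720 × €94.14 = €18,895,780.80.
Operating income = contribution − fixed costs = €18,895,780.80 − €6,529,700 = €12,366,080.80. Interest = €3,924,800.00, so EBIT − I = €8,441,280.80.
DCL = contribution ÷ (EBIT − I) = €18,895,780.80 ÷ €8,441,280.80 = 2.2385.

2.24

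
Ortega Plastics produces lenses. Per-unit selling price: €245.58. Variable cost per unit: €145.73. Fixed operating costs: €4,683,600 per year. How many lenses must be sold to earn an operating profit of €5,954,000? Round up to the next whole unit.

106,536 lenses

Each unit contributes €245.58 − €145.73 = €99.85.
Units = (FC + target) / CM = (€4,683,600 + €5,954,000) / €99.85 = 106,535.80, so 106,536 lenses.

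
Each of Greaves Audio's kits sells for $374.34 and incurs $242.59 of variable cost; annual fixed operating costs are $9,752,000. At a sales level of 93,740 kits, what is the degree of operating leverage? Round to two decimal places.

At 93,740 units, contribution = 93,740 × $131.75 = $12,350,245.00.
Subtracting fixed costs: EBIT = $12,350,245.00 − $9,752,000 = $2,598,245.00.
So DOL = total CM / EBIT = $12,350,245.00 / $2,598,245.00 = 4.7533.

4.75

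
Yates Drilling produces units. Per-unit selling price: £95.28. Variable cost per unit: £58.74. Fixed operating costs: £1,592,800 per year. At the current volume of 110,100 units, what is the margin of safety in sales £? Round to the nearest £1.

Each unit contributes £95.28 − £58.74 = £36.54. Break-even units = £1,592,800 ÷ £36.54 = 43,590.59; break-even revenue = 43,590.59 × £95.28 = £4,153,311.00.
Current sales = 110,100 × £95.28 = £10,490,328.00.
Margin of safety = £10,490,328.00 − £4,153,311.00 = £6,337,017.

£6,337,017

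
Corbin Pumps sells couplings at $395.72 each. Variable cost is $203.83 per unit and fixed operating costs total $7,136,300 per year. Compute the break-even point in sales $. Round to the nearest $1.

CM per unit = $395.72 − $203.83 = $191.89; CM ratio = $191.89 / $395.72 = 0.4849.
Break-even sales = FC ÷ CM ratio = $7,136,300 × $395.72 / $191.89 = $14,716,643.

$14,716,643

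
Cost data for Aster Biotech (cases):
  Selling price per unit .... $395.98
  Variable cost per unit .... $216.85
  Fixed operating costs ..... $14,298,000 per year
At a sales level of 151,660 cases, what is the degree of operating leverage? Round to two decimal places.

2.11

Contribution at this volume is 151,660 × $179.13 = $27,166,855.80.
Operating income = contribution − fixed costs = $27,166,855.80 − $14,298,000 = $12,868,855.80.
Degree of operating leverage = $27,166,855.80 / $12,868,855.80 = 2.1111.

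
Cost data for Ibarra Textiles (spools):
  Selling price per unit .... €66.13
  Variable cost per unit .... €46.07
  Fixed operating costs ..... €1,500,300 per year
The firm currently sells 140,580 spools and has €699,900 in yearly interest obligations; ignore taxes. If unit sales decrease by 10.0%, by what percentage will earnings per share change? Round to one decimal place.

-45.5%

Total contribution margin = 140,580 × €20.06 = €2,820,034.80.
EBIT = €2,820,034.80 − €1,500,300 = €1,319,734.80.
After interest of €699,900.00, pre-tax earnings = €619,834.80.
DCL = total CM / (EBIT − I) = €2,820,034.80 / €619,834.80 = 4.5497.
EPS therefore changes by 4.5497 × (-10.0%) = -45.5%.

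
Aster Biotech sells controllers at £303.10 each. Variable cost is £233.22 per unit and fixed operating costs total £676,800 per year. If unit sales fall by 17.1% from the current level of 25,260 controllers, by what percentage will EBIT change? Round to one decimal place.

At 25,260 units, contribution = 25,260 × £69.88 = £1,765,168.80.
Operating income = contribution − fixed costs = £1,765,168.80 − £676,800 = £1,088,368.80.
So DOL = total CM / EBIT = £1,765,168.80 / £1,088,368.80 = 1.6218.
So EBIT moves 1.6218 × (-17.1%) = -27.7%.

-27.7%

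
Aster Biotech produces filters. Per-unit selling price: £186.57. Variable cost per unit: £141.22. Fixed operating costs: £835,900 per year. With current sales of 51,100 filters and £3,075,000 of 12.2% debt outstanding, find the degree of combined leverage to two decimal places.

2.09

At 51,100 units, contribution = 51,100 × £45.35 = £2,317,385.00.
Operating income = contribution − fixed costs = £2,317,385.00 − £835,900 = £1,481,485.00. Interest = £375,150.00.
DOL = £2,317,385.00 ÷ £1,481,485.00 = 1.5642; DFL = £1,481,485.00 ÷ £1,106,335.00 = 1.3391.
DCL = DOL × DFL = 1.5642 × 1.3391 = 2.0946.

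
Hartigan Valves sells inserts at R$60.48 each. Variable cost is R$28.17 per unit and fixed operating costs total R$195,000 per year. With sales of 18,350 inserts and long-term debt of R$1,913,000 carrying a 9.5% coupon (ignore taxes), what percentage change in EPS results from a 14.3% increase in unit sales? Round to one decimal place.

+39.2%

Contribution at this volume is 18,350 × R$32.31 = R$592,888.50.
Operating income = contribution − fixed costs = R$592,888.50 − R$195,000 = R$397,888.50.
After interest of R$181,735.00, pre-tax earnings = R$216,153.50.
DCL = total CM / (EBIT − I) = R$592,888.50 / R$216,153.50 = 2.7429.
EPS therefore changes by 2.7429 × (+14.3%) = +39.2%.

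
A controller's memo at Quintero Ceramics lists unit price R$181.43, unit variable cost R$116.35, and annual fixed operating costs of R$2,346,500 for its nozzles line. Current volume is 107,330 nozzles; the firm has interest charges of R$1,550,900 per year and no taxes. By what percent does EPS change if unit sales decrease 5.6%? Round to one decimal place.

Contribution at this volume is 107,330 × R$65.08 = R$6,985,036.40.
Subtracting fixed costs: EBIT = R$6,985,036.40 − R$2,346,500 = R$4,638,536.40.
Interest = R$1,550,900.00, so EBIT − I = R$3,087,636.40.
Degree of combined leverage = contribution ÷ (EBIT − I) = R$6,985,036.40 ÷ R$3,087,636.40 = 2.2623.
%ΔEPS = DCL × %ΔSales = 2.2623 × -5.6% = -12.7%.

-12.7%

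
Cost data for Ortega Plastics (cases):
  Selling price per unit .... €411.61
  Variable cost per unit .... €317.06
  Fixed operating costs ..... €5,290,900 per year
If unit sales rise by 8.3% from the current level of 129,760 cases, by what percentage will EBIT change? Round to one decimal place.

Total contribution margin = 129,760 × €94.55 = €12,268,808.00.
EBIT = €12,268,808.00 − €5,290,900 = €6,977,908.00.
DOL = contribution ÷ EBIT = €12,268,808.00 ÷ €6,977,908.00 = 1.7582.
Operating income changes by 1.7582 × +8.3% = +14.6%.

+14.6%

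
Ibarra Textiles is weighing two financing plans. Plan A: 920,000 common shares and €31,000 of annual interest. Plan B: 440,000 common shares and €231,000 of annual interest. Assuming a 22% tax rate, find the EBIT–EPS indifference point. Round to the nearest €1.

€414,333

Set EPS_A = EPS_B: (EBIT − €31,000)(1 − 0.22) ÷ 920,000 = (EBIT − €231,000)(1 − 0.22) ÷ 440,000.
The (1 − t) factor cancels: (EBIT − 31,000) × 440,000 = (EBIT − 231,000) × 920,000.
EBIT × (920,000 − 440,000) = 231,000 × 920,000 − 31,000 × 440,000 = 198,880,000,000, so EBIT = 198,880,000,000 ÷ 480,000 = 414,333.33.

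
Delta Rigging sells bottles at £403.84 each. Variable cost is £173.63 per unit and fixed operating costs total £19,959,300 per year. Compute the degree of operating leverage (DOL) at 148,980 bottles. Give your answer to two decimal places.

2.39

Contribution at this volume is 148,980 × £230.21 = £34,296,685.80.
Operating income = contribution − fixed costs = £34,296,685.80 − £19,959,300 = £14,337,385.80.
So DOL = total CM / EBIT = £34,296,685.80 / £14,337,385.80 = 2.3921.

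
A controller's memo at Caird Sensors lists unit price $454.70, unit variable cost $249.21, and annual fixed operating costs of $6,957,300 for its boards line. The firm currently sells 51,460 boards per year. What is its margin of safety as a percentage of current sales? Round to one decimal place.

Contribution margin per unit = $454.70 − $249.21 = $205.49. Break-even units = $6,957,300 ÷ $205.49 = 33,857.12; break-even revenue = 33,857.12 × $454.70 = $15,394,833.37.
Actual sales revenue = 51,460 × $454.70 = $23,398,862.00.
Margin of safety = ($23,398,862.00 − $15,394,833.37) ÷ $23,398,862.00 = 34.2%.

34.2%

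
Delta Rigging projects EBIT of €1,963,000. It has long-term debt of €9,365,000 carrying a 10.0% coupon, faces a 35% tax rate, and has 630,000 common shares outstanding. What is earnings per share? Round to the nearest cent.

€1.06

Pre-tax income = €1,963,000 − €936,500.00 = €1,026,500.00.
Net income = €1,026,500.00 × (1 − 0.35) = €667,225.00.
EPS = €667,225.00 ÷ 630,000 = €1.06.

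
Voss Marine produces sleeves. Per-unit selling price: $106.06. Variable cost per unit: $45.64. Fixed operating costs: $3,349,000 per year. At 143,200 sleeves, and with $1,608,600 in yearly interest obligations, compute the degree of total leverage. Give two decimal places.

2.34

Contribution at this volume is 143,200 × $60.42 = $8,652,144.00.
EBIT = $8,652,144.00 − $3,349,000 = $5,303,144.00. Interest = $1,608,600.00.
DOL = $8,652,144.00 ÷ $5,303,144.00 = 1.6315; DFL = $5,303,144.00 ÷ $3,694,544.00 = 1.4354.
Combined leverage = 1.6315 × 1.4354 = 2.3419.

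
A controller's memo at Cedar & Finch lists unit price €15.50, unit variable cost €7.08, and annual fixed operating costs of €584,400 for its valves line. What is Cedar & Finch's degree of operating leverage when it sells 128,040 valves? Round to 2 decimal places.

Total contribution margin = 128,040 × €8.42 = €1,078,096.80.
Operating income = contribution − fixed costs = €1,078,096.80 − €584,400 = €493,696.80.
Degree of operating leverage = €1,078,096.80 / €493,696.80 = 2.1837.

2.18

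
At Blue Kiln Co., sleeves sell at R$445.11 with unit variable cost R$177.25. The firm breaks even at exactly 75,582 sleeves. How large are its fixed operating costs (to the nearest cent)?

R$20,245,394.52

Unit CM = price − variable cost = R$445.11 − R$177.25 = R$267.86.
Fixed costs = break-even units × CM = 75,582 × R$267.86 = R$20,245,394.52.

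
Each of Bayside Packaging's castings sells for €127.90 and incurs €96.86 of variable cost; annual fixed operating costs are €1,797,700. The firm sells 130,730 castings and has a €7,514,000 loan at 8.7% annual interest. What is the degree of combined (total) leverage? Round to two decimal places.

2.53

Contribution at this volume is 130,730 × €31.04 = €4,057,859.20.
Subtracting fixed costs: EBIT = €4,057,859.20 − €1,797,700 = €2,260,159.20. Interest = €653,718.00.
DOL = €4,057,859.20 ÷ €2,260,159.20 = 1.7954; DFL = €2,260,159.20 ÷ €1,606,441.20 = 1.4069.
DCL = DOL × DFL = 1.7954 × 1.4069 = 2.5259.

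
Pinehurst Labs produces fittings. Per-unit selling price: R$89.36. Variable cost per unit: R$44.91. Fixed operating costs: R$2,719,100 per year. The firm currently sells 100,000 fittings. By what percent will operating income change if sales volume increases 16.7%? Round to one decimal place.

Total contribution margin = 100,000 × R$44.45 = R$4,445,000.00.
EBIT = R$4,445,000.00 − R$2,719,100 = R$1,725,900.00.
DOL = contribution ÷ EBIT = R$4,445,000.00 ÷ R$1,725,900.00 = 2.5755.
Operating income changes by 2.5755 × +16.7% = +43.0%.

+43.0%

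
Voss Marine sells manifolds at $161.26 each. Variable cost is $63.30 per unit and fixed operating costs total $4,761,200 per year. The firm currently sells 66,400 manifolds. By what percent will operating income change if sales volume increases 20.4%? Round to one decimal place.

Contribution at this volume is 66,400 × $97.96 = $6,504,544.00.
EBIT = $6,504,544.00 − $4,761,200 = $1,743,344.00.
Degree of operating leverage = $6,504,544.00 / $1,743,344.00 = 3.7311.
%ΔEBIT = DOL × %ΔSales = 3.7311 × +20.4% = +76.1%.

+76.1%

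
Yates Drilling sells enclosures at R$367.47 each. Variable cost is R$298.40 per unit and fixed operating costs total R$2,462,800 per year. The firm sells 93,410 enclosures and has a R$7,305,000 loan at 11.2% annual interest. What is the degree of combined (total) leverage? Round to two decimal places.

Total contribution margin = 93,410 × R$69.07 = R$6,451,828.70.
Subtracting fixed costs: EBIT = R$6,451,828.70 − R$2,462,800 = R$3,989,028.70. Interest = R$818,160.00, so EBIT − I = R$3,170,868.70.
Degree of total leverage = total CM / (EBIT − interest) = R$6,451,828.70 / R$3,170,868.70 = 2.0347.

2.03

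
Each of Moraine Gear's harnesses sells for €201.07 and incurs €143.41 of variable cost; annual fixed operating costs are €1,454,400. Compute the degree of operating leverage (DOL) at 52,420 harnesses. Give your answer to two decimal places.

Contribution at this volume is 52,420 × €57.66 = €3,022,537.20.
EBIT = €3,022,537.20 − €1,454,400 = €1,568,137.20.
So DOL = total CM / EBIT = €3,022,537.20 / €1,568,137.20 = 1.9275.

1.93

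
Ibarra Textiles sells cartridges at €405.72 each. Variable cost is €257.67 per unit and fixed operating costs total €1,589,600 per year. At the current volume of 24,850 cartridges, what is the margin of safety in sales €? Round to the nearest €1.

€5,725,962

Each unit contributes €405.72 − €257.67 = €148.05. Break-even units = €1,589,600 ÷ €148.05 = 10,736.91; break-even revenue = 10,736.91 × €405.72 = €4,356,180.43.
Actual sales revenue = 24,850 × €405.72 = €10,082,142.00.
Margin of safety = €10,082,142.00 − €4,356,180.43 = €5,725,962.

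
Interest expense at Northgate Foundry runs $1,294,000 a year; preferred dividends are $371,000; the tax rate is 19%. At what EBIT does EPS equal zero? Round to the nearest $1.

Grossing the preferred dividend up to pre-tax terms: $371,000 / (1 − 0.19) = $458,024.69.
EPS = 0 when EBIT covers interest plus the pre-tax preferred burden: $1,294,000 + $458,024.69 = $1,752,024.69.

$1,752,025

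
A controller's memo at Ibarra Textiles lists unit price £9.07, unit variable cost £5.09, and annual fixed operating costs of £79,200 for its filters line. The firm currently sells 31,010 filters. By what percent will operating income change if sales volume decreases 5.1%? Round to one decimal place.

At 31,010 units, contribution = 31,010 × £3.98 = £123,419.80.
Subtracting fixed costs: EBIT = £123,419.80 − £79,200 = £44,219.80.
So DOL = total CM / EBIT = £123,419.80 / £44,219.80 = 2.7911.
So EBIT moves 2.7911 × (-5.1%) = -14.2%.

-14.2%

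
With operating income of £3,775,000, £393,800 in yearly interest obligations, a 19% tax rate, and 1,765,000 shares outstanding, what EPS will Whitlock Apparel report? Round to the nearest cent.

Interest = £393,800.00, so EBT = £3,775,000 − £393,800.00 = £3,381,200.00.
After tax at 19%: net income = £3,381,200.00 × 0.81 = £2,738,772.00.
Per share: £2,738,772.00 / 1,765,000 shares = £1.55.

£1.55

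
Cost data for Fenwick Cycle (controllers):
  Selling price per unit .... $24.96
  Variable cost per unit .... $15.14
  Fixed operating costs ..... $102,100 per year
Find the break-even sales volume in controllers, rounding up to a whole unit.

10,398 controllers

Contribution margin per unit = $24.96 − $15.14 = $9.82.
Units to break even: $102,100 ÷ $9.82 = 10,397.15, rounded up to 10,398.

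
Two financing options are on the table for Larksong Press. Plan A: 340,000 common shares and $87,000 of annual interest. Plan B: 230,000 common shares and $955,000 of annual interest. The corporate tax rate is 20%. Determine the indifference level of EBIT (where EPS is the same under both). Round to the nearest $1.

Set EPS_A = EPS_B: (EBIT − $87,000)(1 − 0.20) ÷ 340,000 = (EBIT − $955,000)(1 − 0.20) ÷ 230,000.
Cancelling (1 − t) and cross-multiplying: 230,000·(EBIT − 87,000) = 340,000·(EBIT − 955,000).
Solving, EBIT = (955,000·340,000 − 87,000·230,000) / (340,000 − 230,000) = 304,690,000,000 / 110,000 = 2,769,909.09.

$2,769,909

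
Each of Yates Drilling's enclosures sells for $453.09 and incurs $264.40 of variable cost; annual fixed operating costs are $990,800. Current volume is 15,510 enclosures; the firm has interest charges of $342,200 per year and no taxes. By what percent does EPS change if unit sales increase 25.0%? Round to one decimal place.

+45.9%

Contribution at this volume is 15,510 × $188.69 = $2,926,581.90.
EBIT = $2,926,581.90 − $990,800 = $1,935,781.90.
Interest = $342,200.00, so EBIT − I = $1,593,581.90.
DCL = total CM / (EBIT − I) = $2,926,581.90 / $1,593,581.90 = 1.8365.
EPS therefore changes by 1.8365 × (+25.0%) = +45.9%.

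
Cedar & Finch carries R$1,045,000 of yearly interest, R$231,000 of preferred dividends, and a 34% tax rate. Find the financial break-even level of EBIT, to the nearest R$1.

Grossing the preferred dividend up to pre-tax terms: R$231,000 / (1 − 0.34) = R$350,000.00.
Financial break-even EBIT = interest + D_p ÷ (1 − t) = R$1,045,000 + R$350,000.00 = R$1,395,000.00.

R$1,395,000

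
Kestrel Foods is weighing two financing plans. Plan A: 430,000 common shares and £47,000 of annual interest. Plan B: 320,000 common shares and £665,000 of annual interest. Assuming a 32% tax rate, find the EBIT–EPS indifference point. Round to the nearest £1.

£2,462,818

Set EPS_A = EPS_B: (EBIT − £47,000)(1 − 0.32) ÷ 430,000 = (EBIT − £665,000)(1 − 0.32) ÷ 320,000.
Cancelling (1 − t) and cross-multiplying: 320,000·(EBIT − 47,000) = 430,000·(EBIT − 665,000).
EBIT × (430,000 − 320,000) = 665,000 × 430,000 − 47,000 × 320,000 = 270,910,000,000, so EBIT = 270,910,000,000 ÷ 110,000 = 2,462,818.18.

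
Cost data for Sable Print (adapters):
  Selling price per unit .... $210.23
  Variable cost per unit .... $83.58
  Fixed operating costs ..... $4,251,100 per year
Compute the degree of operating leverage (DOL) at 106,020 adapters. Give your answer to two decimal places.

1.46

At 106,020 units, contribution = 106,020 × $126.65 = $13,427,433.00.
Operating income = contribution − fixed costs = $13,427,433.00 − $4,251,100 = $9,176,333.00.
DOL = contribution ÷ EBIT = $13,427,433.00 ÷ $9,176,333.00 = 1.4633.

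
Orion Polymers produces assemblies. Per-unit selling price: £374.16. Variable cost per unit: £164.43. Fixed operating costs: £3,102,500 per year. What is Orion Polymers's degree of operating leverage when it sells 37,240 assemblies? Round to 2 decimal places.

At 37,240 units, contribution = 37,240 × £209.73 = £7,810,345.20.
Operating income = contribution − fixed costs = £7,810,345.20 − £3,102,500 = £4,707,845.20.
DOL = contribution ÷ EBIT = £7,810,345.20 ÷ £4,707,845.20 = 1.6590.

1.66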